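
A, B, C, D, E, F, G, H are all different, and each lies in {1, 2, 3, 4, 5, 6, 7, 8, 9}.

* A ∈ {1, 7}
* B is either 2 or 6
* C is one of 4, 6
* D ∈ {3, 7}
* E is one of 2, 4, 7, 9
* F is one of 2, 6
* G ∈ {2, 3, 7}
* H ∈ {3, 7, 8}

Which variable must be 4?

Among the 8 variables, 1 fits only A (and all 8 values in {1, 2, 3, 4, 6, 7, 8, 9} must be used), so A = 1.
The 7 still-open variables together cover exactly {2, 3, 4, 6, 7, 8, 9} — 7 values for 7 variables — and 8 appears only in H's list, so H = 8.
The 6 still-open variables draw from only 6 values {2, 3, 4, 6, 7, 9}, so each is used; only E can be 9, hence E = 9.
The 5 still-open variables draw from only 5 values {2, 3, 4, 6, 7}, so each is used; only C can be 4, hence C = 4.

C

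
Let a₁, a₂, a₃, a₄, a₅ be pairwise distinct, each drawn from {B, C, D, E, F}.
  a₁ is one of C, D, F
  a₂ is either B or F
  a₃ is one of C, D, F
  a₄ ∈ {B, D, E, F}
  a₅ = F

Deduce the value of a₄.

a₅ has just one choice, so a₅ = F. So a₁, a₂, a₃, a₄ can't be F.
a₂ must be B (only option left). So a₄ can't be B.
Among the 3 still-open variables, E fits only a₄ (and all 3 values in {C, D, E} must be used), so a₄ = E.

E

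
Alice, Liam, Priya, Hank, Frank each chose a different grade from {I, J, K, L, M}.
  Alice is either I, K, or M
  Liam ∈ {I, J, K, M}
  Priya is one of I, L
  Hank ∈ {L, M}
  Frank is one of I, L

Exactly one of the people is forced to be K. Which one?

Alice

The 5 variables together cover exactly {I, J, K, L, M} — 5 values for 5 variables — and J appears only in Liam's list, so Liam = J.
The 4 still-open variables draw from only 4 values {I, K, L, M}, so each is used; only Alice can be K, hence Alice = K.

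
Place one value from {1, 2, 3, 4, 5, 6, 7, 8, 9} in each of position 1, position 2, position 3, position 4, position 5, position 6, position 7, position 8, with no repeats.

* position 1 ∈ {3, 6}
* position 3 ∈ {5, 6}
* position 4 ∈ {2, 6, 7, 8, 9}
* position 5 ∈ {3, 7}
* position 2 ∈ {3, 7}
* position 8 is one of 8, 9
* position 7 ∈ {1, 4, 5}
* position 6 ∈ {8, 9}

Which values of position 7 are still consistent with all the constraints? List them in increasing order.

1, 4

position 2 and position 5 share exactly the 2 values {3, 7}; by pigeonhole those values go to them, so strike 3, 7 from position 1, position 4.
That leaves position 1 = 6. Eliminate 6 elsewhere: position 3, position 4.
position 3 must be 5 (only option left). Remove 5 from position 7.
The 2 variables position 6 and position 8 are confined to {8, 9}, which locks those values in; drop them from position 4.
That leaves position 4 = 2.
No further eliminations apply; position 7 can still be any of 1, 4.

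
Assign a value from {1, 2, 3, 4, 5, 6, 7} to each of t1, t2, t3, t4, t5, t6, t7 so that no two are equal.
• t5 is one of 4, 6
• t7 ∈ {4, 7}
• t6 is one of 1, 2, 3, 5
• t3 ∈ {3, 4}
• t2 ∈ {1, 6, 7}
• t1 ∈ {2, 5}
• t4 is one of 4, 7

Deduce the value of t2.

1

t4 and t7 share exactly the 2 values {4, 7}; by pigeonhole those values go to them, so strike 4, 7 from t2, t3, t5.
t3's domain is down to {3}, so t3 = 3. Remove 3 from t6.
t5 has just one choice, so t5 = 6. Strike 6 from t2.
So t2 = 1.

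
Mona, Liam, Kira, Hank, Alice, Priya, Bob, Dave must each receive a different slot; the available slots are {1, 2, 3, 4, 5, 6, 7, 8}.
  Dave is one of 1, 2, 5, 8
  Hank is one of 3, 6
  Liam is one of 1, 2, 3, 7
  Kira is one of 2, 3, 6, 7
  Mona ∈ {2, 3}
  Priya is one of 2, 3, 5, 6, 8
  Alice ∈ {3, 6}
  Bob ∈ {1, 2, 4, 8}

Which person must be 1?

Liam

The 8 variables draw from only 8 values {1, 2, 3, 4, 5, 6, 7, 8}, so each is used; only Bob can be 4, hence Bob = 4.
Hank and Alice between them cover only {3, 6} — a naked pair. Remove those values from Mona, Liam, Kira, Priya.
Mona must be 2 (only option left). Strike 2 from Liam, Kira, Priya, Dave.
That leaves Kira = 7. Strike 7 from Liam.
So 1 goes to Liam.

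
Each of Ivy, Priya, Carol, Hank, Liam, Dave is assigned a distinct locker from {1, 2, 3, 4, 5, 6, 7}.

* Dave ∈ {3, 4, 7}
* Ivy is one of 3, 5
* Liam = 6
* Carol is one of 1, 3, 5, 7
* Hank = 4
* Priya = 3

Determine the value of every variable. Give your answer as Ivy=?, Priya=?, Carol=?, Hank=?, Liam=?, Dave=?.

Priya's domain is down to {3}, so Priya = 3. Eliminate 3 elsewhere: Ivy, Carol, Dave.
Hank must be 4 (only option left). Eliminate 4 elsewhere: Dave.
That leaves Liam = 6.
Dave must be 7 (only option left). Remove 7 from Carol.
Ivy has just one choice, so Ivy = 5. Eliminate 5 elsewhere: Carol.
That leaves Carol = 1.

Ivy=5, Priya=3, Carol=1, Hank=4, Liam=6, Dave=7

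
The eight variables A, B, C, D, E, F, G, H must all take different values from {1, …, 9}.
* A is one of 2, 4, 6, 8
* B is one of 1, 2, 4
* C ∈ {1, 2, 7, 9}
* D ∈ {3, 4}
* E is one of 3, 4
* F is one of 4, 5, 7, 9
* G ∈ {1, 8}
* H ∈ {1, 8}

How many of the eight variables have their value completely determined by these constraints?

2

The 2 variables D and E are confined to {3, 4}, which locks those values in; drop them from A, B, F.
The 2 variables G and H are confined to {1, 8}, which locks those values in; drop them from A, B, C.
B must be 2 (only option left). So A, C can't be 2.
A's domain is down to {6}, so A = 6.
Determined: A=6, B=2. The other variables each still have more than one consistent value. That makes 2.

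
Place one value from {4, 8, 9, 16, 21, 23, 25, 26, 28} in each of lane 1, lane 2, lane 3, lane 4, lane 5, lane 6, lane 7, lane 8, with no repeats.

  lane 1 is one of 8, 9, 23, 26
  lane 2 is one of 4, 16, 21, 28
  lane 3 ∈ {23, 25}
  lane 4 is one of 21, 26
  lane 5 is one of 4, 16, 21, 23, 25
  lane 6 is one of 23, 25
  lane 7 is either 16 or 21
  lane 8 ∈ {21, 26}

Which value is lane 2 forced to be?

28

lane 3 and lane 6 share exactly the 2 values {23, 25}; by pigeonhole those values go to them, so strike 23, 25 from lane 1, lane 5.
lane 4 and lane 8 between them cover only {21, 26} — a naked pair. Remove those values from lane 1, lane 2, lane 5, lane 7.
lane 7 has just one choice, so lane 7 = 16. So lane 2, lane 5 can't be 16.
lane 5's domain is down to {4}, so lane 5 = 4. Remove 4 from lane 2.
So lane 2 = 28.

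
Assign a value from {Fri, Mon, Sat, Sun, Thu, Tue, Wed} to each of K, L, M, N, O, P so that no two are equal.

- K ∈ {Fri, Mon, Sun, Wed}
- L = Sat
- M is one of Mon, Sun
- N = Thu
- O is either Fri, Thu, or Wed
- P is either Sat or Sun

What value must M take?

Mon

L must be Sat (only option left). Eliminate Sat elsewhere: P.
That leaves N = Thu. So O can't be Thu.
That leaves P = Sun. Strike Sun from K, M.
So M = Mon.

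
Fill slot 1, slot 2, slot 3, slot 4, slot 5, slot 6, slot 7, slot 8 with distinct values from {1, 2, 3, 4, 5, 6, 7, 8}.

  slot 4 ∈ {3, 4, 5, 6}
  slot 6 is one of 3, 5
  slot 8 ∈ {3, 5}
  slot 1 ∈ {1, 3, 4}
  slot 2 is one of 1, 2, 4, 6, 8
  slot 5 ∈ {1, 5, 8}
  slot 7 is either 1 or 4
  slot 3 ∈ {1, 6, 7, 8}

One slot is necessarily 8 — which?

slot 5

Among the 8 variables, 2 fits only slot 2 (and all 8 values in {1, 2, 3, 4, 5, 6, 7, 8} must be used), so slot 2 = 2.
Among the 7 still-open variables, 7 fits only slot 3 (and all 7 values in {1, 3, 4, 5, 6, 7, 8} must be used), so slot 3 = 7.
The 6 still-open variables draw from only 6 values {1, 3, 4, 5, 6, 8}, so each is used; only slot 4 can be 6, hence slot 4 = 6.
Among the 5 still-open variables, 8 fits only slot 5 (and all 5 values in {1, 3, 4, 5, 8} must be used), so slot 5 = 8.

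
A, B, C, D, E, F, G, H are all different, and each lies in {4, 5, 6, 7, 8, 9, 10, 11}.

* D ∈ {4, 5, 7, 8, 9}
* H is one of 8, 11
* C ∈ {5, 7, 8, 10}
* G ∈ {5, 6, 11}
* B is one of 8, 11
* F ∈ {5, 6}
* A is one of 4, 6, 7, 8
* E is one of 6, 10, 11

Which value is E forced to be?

Among the 8 variables, 9 fits only D (and all 8 values in {4, 5, 6, 7, 8, 9, 10, 11} must be used), so D = 9.
The 7 still-open variables draw from only 7 values {4, 5, 6, 7, 8, 10, 11}, so each is used; only A can be 4, hence A = 4.
The 6 still-open variables draw from only 6 values {5, 6, 7, 8, 10, 11}, so each is used; only C can be 7, hence C = 7.
The 5 still-open variables draw from only 5 values {5, 6, 8, 10, 11}, so each is used; only E can be 10, hence E = 10.

10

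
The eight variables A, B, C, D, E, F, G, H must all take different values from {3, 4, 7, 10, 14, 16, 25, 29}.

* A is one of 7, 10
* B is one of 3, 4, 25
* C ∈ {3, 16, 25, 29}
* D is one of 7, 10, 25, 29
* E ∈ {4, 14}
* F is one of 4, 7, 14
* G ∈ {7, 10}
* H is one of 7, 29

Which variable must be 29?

H

The 8 variables together cover exactly {3, 4, 7, 10, 14, 16, 25, 29} — 8 values for 8 variables — and 16 appears only in C's list, so C = 16.
Among the 7 still-open variables, 3 fits only B (and all 7 values in {3, 4, 7, 10, 14, 25, 29} must be used), so B = 3.
The 6 still-open variables together cover exactly {4, 7, 10, 14, 25, 29} — 6 values for 6 variables — and 25 appears only in D's list, so D = 25.
The 5 still-open variables draw from only 5 values {4, 7, 10, 14, 29}, so each is used; only H can be 29, hence H = 29.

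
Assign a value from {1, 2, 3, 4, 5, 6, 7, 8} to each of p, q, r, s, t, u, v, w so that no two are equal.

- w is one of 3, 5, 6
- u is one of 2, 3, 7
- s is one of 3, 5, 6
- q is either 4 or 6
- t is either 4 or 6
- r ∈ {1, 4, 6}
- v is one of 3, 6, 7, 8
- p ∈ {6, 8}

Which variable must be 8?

p

The 8 variables together cover exactly {1, 2, 3, 4, 5, 6, 7, 8} — 8 values for 8 variables — and 1 appears only in r's list, so r = 1.
The 7 still-open variables together cover exactly {2, 3, 4, 5, 6, 7, 8} — 7 values for 7 variables — and 2 appears only in u's list, so u = 2.
The 6 still-open variables together cover exactly {3, 4, 5, 6, 7, 8} — 6 values for 6 variables — and 7 appears only in v's list, so v = 7.
Among the 5 still-open variables, 8 fits only p (and all 5 values in {3, 4, 5, 6, 8} must be used), so p = 8.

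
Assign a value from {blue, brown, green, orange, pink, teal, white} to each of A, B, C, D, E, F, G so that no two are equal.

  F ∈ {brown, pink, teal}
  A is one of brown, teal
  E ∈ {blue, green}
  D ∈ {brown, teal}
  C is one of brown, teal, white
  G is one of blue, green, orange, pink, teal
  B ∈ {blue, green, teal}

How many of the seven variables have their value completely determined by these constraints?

3

Among the 7 variables, orange fits only G (and all 7 values in {blue, brown, green, orange, pink, teal, white} must be used), so G = orange.
Among the 6 still-open variables, pink fits only F (and all 6 values in {blue, brown, green, pink, teal, white} must be used), so F = pink.
The 5 still-open variables draw from only 5 values {blue, brown, green, teal, white}, so each is used; only C can be white, hence C = white.
The 2 variables A and D are confined to {brown, teal}, which locks those values in; drop them from B.
Determined: C=white, F=pink, G=orange. The other variables each still have more than one consistent value. That makes 3.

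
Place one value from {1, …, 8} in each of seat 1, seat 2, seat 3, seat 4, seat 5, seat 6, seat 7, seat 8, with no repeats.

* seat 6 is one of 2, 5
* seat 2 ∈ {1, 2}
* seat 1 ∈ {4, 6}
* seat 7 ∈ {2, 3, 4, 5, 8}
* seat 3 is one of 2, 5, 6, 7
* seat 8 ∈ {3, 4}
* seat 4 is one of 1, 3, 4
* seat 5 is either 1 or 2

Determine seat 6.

5

Among the 8 variables, 7 fits only seat 3 (and all 8 values in {1, 2, 3, 4, 5, 6, 7, 8} must be used), so seat 3 = 7.
The 7 still-open variables draw from only 7 values {1, 2, 3, 4, 5, 6, 8}, so each is used; only seat 1 can be 6, hence seat 1 = 6.
The 6 still-open variables draw from only 6 values {1, 2, 3, 4, 5, 8}, so each is used; only seat 7 can be 8, hence seat 7 = 8.
The 5 still-open variables together cover exactly {1, 2, 3, 4, 5} — 5 values for 5 variables — and 5 appears only in seat 6's list, so seat 6 = 5.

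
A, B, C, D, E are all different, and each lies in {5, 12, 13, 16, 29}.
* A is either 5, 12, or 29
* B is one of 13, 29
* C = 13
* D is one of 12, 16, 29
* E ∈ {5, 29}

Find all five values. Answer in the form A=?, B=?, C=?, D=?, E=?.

C's domain is down to {13}, so C = 13. So B can't be 13.
B has just one choice, so B = 29. Strike 29 from A, D, E.
E's domain is down to {5}, so E = 5. Strike 5 from A.
That leaves A = 12. Strike 12 from D.
D has just one choice, so D = 16.

A=12, B=29, C=13, D=16, E=5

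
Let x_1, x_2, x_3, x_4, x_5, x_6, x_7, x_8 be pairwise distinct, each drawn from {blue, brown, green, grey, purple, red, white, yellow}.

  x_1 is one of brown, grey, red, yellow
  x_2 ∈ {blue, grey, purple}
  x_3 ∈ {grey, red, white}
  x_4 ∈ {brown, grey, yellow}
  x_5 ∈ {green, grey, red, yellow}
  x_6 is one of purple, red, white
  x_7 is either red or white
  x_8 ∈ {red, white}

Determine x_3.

grey

The 8 variables together cover exactly {blue, brown, green, grey, purple, red, white, yellow} — 8 values for 8 variables — and blue appears only in x_2's list, so x_2 = blue.
The 7 still-open variables together cover exactly {brown, green, grey, purple, red, white, yellow} — 7 values for 7 variables — and green appears only in x_5's list, so x_5 = green.
Among the 6 still-open variables, purple fits only x_6 (and all 6 values in {brown, grey, purple, red, white, yellow} must be used), so x_6 = purple.
The 2 variables x_7 and x_8 are confined to {red, white}, which locks those values in; drop them from x_1, x_3.
So x_3 = grey.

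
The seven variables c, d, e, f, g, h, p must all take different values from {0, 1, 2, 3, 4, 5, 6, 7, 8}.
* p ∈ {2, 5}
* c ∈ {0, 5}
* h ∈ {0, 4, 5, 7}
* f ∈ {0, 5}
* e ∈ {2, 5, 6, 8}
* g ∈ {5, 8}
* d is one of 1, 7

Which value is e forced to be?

6

The 2 variables c and f are confined to {0, 5}, which locks those values in; drop them from e, g, h, p.
g must be 8 (only option left). So e can't be 8.
p's domain is down to {2}, so p = 2. Remove 2 from e.
So e = 6.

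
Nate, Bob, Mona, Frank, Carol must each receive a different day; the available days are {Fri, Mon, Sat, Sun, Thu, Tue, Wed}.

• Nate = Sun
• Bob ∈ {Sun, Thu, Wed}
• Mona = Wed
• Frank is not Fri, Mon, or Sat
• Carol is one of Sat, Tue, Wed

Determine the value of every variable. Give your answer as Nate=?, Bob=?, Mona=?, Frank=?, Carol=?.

Nate must be Sun (only option left). Strike Sun from Bob, Frank.
Mona must be Wed (only option left). Strike Wed from Bob, Frank, Carol.
Bob must be Thu (only option left). Eliminate Thu elsewhere: Frank.
Frank's domain is down to {Tue}, so Frank = Tue. Strike Tue from Carol.
Carol's domain is down to {Sat}, so Carol = Sat.

Nate=Sun, Bob=Thu, Mona=Wed, Frank=Tue, Carol=Sat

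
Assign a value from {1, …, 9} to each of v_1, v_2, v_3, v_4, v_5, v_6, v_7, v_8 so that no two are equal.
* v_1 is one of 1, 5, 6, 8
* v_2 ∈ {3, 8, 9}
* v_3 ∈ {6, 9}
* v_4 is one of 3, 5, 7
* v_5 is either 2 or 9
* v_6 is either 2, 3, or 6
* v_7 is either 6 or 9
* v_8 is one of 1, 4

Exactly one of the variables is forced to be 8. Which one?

v_2

v_3 and v_7 between them cover only {6, 9} — a naked pair. Remove those values from v_1, v_2, v_5, v_6.
That leaves v_5 = 2. So v_6 can't be 2.
That leaves v_6 = 3. Eliminate 3 elsewhere: v_2, v_4.
So 8 goes to v_2.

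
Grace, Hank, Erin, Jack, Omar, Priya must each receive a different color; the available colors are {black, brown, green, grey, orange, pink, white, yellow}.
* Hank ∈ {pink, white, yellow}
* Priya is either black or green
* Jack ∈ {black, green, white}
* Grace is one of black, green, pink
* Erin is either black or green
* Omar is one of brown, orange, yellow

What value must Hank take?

Erin and Priya share exactly the 2 values {black, green}; by pigeonhole those values go to them, so strike black, green from Grace, Jack.
That leaves Grace = pink. So Hank can't be pink.
Jack has just one choice, so Jack = white. So Hank can't be white.
So Hank = yellow.

yellow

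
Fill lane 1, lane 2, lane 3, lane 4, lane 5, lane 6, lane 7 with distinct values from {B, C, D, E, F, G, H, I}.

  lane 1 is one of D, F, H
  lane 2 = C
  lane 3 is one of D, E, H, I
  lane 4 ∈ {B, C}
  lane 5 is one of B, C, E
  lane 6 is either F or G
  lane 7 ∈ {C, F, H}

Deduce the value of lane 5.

E

lane 2's domain is down to {C}, so lane 2 = C. Remove C from lane 4, lane 5, lane 7.
That leaves lane 4 = B. Strike B from lane 5.
So lane 5 = E.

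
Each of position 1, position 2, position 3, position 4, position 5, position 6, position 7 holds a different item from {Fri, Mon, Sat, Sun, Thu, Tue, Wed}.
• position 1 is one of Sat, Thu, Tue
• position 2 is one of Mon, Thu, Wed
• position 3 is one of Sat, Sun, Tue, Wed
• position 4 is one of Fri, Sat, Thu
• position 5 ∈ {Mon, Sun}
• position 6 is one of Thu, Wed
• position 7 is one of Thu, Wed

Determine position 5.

Sun

The 7 variables together cover exactly {Fri, Mon, Sat, Sun, Thu, Tue, Wed} — 7 values for 7 variables — and Fri appears only in position 4's list, so position 4 = Fri.
The 2 variables position 6 and position 7 are confined to {Thu, Wed}, which locks those values in; drop them from position 1, position 2, position 3.
That leaves position 2 = Mon. Strike Mon from position 5.
So position 5 = Sun.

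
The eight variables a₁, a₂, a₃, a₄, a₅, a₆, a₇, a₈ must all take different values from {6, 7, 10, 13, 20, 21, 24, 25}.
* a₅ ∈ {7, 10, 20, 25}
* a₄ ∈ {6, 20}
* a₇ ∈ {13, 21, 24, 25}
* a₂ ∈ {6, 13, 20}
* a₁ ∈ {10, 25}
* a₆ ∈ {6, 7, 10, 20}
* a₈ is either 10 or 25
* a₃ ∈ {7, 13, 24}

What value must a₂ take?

The 8 variables together cover exactly {6, 7, 10, 13, 20, 21, 24, 25} — 8 values for 8 variables — and 21 appears only in a₇'s list, so a₇ = 21.
The 7 still-open variables draw from only 7 values {6, 7, 10, 13, 20, 24, 25}, so each is used; only a₃ can be 24, hence a₃ = 24.
The 6 still-open variables draw from only 6 values {6, 7, 10, 13, 20, 25}, so each is used; only a₂ can be 13, hence a₂ = 13.

13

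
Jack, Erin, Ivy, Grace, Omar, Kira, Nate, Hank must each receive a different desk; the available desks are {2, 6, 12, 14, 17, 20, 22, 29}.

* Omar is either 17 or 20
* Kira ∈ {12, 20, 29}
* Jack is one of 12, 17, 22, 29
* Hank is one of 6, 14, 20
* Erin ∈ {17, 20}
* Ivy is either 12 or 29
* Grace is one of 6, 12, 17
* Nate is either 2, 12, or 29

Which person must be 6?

The 8 variables together cover exactly {2, 6, 12, 14, 17, 20, 22, 29} — 8 values for 8 variables — and 2 appears only in Nate's list, so Nate = 2.
Among the 7 still-open variables, 14 fits only Hank (and all 7 values in {6, 12, 14, 17, 20, 22, 29} must be used), so Hank = 14.
The 6 still-open variables together cover exactly {6, 12, 17, 20, 22, 29} — 6 values for 6 variables — and 6 appears only in Grace's list, so Grace = 6.

Grace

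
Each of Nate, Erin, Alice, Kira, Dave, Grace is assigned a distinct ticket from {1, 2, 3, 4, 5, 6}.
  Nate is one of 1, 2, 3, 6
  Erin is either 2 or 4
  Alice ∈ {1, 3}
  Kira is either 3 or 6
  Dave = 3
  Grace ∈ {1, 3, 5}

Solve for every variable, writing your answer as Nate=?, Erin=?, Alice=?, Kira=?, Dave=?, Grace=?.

Dave has just one choice, so Dave = 3. Eliminate 3 elsewhere: Nate, Alice, Kira, Grace.
Alice must be 1 (only option left). So Nate, Grace can't be 1.
Kira has just one choice, so Kira = 6. So Nate can't be 6.
That leaves Grace = 5.
Nate's domain is down to {2}, so Nate = 2. Eliminate 2 elsewhere: Erin.
Erin must be 4 (only option left).

Nate=2, Erin=4, Alice=1, Kira=6, Dave=3, Grace=5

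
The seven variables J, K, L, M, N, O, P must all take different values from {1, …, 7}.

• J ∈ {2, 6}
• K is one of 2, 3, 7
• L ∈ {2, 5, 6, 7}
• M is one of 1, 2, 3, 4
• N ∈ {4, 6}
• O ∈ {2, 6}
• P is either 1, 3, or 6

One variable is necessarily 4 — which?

N

The 7 variables together cover exactly {1, 2, 3, 4, 5, 6, 7} — 7 values for 7 variables — and 5 appears only in L's list, so L = 5.
Among the 6 still-open variables, 7 fits only K (and all 6 values in {1, 2, 3, 4, 6, 7} must be used), so K = 7.
J and O share exactly the 2 values {2, 6}; by pigeonhole those values go to them, so strike 2, 6 from M, N, P.
So 4 goes to N.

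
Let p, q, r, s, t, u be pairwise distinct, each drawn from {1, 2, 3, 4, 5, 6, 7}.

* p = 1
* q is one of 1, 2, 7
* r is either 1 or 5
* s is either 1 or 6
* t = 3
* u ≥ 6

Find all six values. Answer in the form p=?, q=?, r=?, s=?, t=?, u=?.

p=1, q=2, r=5, s=6, t=3, u=7

p must be 1 (only option left). So q, r, s can't be 1.
r must be 5 (only option left).
s's domain is down to {6}, so s = 6. Strike 6 from u.
t has just one choice, so t = 3.
u's domain is down to {7}, so u = 7. Eliminate 7 elsewhere: q.
q must be 2 (only option left).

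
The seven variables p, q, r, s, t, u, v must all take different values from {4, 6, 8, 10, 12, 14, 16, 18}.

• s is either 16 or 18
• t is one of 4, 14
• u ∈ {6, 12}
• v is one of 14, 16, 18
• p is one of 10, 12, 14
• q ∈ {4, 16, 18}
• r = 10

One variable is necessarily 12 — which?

r must be 10 (only option left). Strike 10 from p.
The 6 still-open variables draw from only 6 values {4, 6, 12, 14, 16, 18}, so each is used; only u can be 6, hence u = 6.
The 5 still-open variables draw from only 5 values {4, 12, 14, 16, 18}, so each is used; only p can be 12, hence p = 12.

p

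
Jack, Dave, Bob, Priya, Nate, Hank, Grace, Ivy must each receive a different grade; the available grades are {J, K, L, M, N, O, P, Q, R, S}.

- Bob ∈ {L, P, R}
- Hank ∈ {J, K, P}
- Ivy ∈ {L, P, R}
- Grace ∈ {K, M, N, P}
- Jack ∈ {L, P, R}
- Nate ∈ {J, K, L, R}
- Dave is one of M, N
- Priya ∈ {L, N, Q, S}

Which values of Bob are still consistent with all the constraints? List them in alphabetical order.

L, P, R

Jack, Bob, Ivy between them cover only {L, P, R} — a naked triple. Remove those values from Priya, Nate, Hank, Grace.
Nate and Hank share exactly the 2 values {J, K}; by pigeonhole those values go to them, so strike J, K from Grace.
Dave and Grace share exactly the 2 values {M, N}; by pigeonhole those values go to them, so strike M, N from Priya.
No further eliminations apply; Bob can still be any of L, P, R.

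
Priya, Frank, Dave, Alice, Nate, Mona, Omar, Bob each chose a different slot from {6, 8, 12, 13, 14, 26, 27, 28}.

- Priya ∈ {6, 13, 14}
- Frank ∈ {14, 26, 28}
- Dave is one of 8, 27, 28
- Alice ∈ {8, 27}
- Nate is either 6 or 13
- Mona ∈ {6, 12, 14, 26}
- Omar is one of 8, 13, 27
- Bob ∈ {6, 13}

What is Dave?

The 8 variables draw from only 8 values {6, 8, 12, 13, 14, 26, 27, 28}, so each is used; only Mona can be 12, hence Mona = 12.
Among the 7 still-open variables, 26 fits only Frank (and all 7 values in {6, 8, 13, 14, 26, 27, 28} must be used), so Frank = 26.
The 6 still-open variables together cover exactly {6, 8, 13, 14, 27, 28} — 6 values for 6 variables — and 14 appears only in Priya's list, so Priya = 14.
Among the 5 still-open variables, 28 fits only Dave (and all 5 values in {6, 8, 13, 27, 28} must be used), so Dave = 28.

28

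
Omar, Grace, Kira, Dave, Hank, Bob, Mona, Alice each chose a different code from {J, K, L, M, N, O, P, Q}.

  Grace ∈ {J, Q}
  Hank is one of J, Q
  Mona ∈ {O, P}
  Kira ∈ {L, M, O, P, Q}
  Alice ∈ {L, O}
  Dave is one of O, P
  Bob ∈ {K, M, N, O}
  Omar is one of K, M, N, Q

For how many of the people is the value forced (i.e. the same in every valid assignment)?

Grace and Hank between them cover only {J, Q} — a naked pair. Remove those values from Omar, Kira.
Dave and Mona share exactly the 2 values {O, P}; by pigeonhole those values go to them, so strike O, P from Kira, Bob, Alice.
Alice's domain is down to {L}, so Alice = L. Eliminate L elsewhere: Kira.
Kira must be M (only option left). Eliminate M elsewhere: Omar, Bob.
Determined: Kira=M, Alice=L. The other people each still have more than one consistent value. That makes 2.

2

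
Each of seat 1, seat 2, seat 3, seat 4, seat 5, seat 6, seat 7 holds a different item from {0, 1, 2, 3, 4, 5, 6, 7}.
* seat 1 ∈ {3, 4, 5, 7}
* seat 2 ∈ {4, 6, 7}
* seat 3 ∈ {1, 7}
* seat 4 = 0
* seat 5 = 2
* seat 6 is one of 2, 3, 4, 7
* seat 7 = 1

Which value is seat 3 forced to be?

7

seat 4 must be 0 (only option left).
That leaves seat 5 = 2. So seat 6 can't be 2.
seat 7's domain is down to {1}, so seat 7 = 1. So seat 3 can't be 1.
So seat 3 = 7.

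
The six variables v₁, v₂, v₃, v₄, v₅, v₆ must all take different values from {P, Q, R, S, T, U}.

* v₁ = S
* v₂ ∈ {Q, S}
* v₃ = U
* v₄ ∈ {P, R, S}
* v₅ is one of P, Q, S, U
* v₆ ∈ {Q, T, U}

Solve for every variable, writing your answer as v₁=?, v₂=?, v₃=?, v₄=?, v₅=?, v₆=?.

v₁ has just one choice, so v₁ = S. Strike S from v₂, v₄, v₅.
v₂'s domain is down to {Q}, so v₂ = Q. So v₅, v₆ can't be Q.
That leaves v₃ = U. Remove U from v₅, v₆.
That leaves v₅ = P. Strike P from v₄.
That leaves v₆ = T.
v₄'s domain is down to {R}, so v₄ = R.

v₁=S, v₂=Q, v₃=U, v₄=R, v₅=P, v₆=T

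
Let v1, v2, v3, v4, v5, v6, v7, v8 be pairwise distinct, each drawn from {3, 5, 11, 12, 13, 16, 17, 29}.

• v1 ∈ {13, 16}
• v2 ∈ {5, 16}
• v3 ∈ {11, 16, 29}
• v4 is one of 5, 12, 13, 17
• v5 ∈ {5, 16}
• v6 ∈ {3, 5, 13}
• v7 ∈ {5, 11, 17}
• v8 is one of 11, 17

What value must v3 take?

Among the 8 variables, 3 fits only v6 (and all 8 values in {3, 5, 11, 12, 13, 16, 17, 29} must be used), so v6 = 3.
The 7 still-open variables draw from only 7 values {5, 11, 12, 13, 16, 17, 29}, so each is used; only v4 can be 12, hence v4 = 12.
Among the 6 still-open variables, 13 fits only v1 (and all 6 values in {5, 11, 13, 16, 17, 29} must be used), so v1 = 13.
The 5 still-open variables draw from only 5 values {5, 11, 16, 17, 29}, so each is used; only v3 can be 29, hence v3 = 29.

29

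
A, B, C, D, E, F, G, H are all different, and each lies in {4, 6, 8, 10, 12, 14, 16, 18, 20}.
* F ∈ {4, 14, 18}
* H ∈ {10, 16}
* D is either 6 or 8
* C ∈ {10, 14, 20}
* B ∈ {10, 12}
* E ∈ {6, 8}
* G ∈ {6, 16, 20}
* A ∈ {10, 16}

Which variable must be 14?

The 2 variables A and H are confined to {10, 16}, which locks those values in; drop them from B, C, G.
B's domain is down to {12}, so B = 12.
The 2 variables D and E are confined to {6, 8}, which locks those values in; drop them from G.
G must be 20 (only option left). Remove 20 from C.
So 14 goes to C.

C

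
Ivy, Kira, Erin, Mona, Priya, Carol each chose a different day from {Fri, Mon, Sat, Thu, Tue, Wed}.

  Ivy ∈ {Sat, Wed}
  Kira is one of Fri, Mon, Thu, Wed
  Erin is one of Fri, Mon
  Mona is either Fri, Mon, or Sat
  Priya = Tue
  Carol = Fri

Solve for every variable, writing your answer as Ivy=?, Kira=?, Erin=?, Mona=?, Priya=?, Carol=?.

Ivy=Wed, Kira=Thu, Erin=Mon, Mona=Sat, Priya=Tue, Carol=Fri

Priya has just one choice, so Priya = Tue.
That leaves Carol = Fri. Eliminate Fri elsewhere: Kira, Erin, Mona.
Erin has just one choice, so Erin = Mon. Remove Mon from Kira, Mona.
Mona's domain is down to {Sat}, so Mona = Sat. Strike Sat from Ivy.
Ivy must be Wed (only option left). Remove Wed from Kira.
Kira has just one choice, so Kira = Thu.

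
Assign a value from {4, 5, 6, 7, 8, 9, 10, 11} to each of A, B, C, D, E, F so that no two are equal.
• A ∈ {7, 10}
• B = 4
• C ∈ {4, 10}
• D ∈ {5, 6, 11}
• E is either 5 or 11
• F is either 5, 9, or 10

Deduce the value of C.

10

B's domain is down to {4}, so B = 4. Strike 4 from C.
So C = 10.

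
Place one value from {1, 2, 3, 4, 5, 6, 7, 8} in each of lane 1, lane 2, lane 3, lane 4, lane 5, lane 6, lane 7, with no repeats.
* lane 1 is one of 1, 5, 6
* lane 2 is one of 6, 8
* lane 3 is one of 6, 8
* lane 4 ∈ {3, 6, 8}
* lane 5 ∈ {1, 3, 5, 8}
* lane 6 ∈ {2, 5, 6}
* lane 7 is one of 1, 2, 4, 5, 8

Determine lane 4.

3

Among the 7 variables, 4 fits only lane 7 (and all 7 values in {1, 2, 3, 4, 5, 6, 8} must be used), so lane 7 = 4.
The 6 still-open variables together cover exactly {1, 2, 3, 5, 6, 8} — 6 values for 6 variables — and 2 appears only in lane 6's list, so lane 6 = 2.
lane 2 and lane 3 share exactly the 2 values {6, 8}; by pigeonhole those values go to them, so strike 6, 8 from lane 1, lane 4, lane 5.
So lane 4 = 3.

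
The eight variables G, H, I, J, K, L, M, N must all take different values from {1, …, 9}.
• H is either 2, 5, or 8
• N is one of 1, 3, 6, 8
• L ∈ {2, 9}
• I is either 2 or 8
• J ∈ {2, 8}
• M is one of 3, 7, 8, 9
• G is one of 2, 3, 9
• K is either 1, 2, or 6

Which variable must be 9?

L

The 8 variables draw from only 8 values {1, 2, 3, 5, 6, 7, 8, 9}, so each is used; only H can be 5, hence H = 5.
The 7 still-open variables draw from only 7 values {1, 2, 3, 6, 7, 8, 9}, so each is used; only M can be 7, hence M = 7.
The 2 variables I and J are confined to {2, 8}, which locks those values in; drop them from G, K, L, N.
So 9 goes to L.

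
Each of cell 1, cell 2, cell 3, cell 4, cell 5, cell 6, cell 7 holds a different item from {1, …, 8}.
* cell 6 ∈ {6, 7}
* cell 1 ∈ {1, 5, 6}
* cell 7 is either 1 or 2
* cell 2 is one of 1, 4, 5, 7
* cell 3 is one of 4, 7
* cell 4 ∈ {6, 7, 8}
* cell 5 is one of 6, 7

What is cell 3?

Among the 7 variables, 2 fits only cell 7 (and all 7 values in {1, 2, 4, 5, 6, 7, 8} must be used), so cell 7 = 2.
Among the 6 still-open variables, 8 fits only cell 4 (and all 6 values in {1, 4, 5, 6, 7, 8} must be used), so cell 4 = 8.
cell 5 and cell 6 share exactly the 2 values {6, 7}; by pigeonhole those values go to them, so strike 6, 7 from cell 1, cell 2, cell 3.
So cell 3 = 4.

4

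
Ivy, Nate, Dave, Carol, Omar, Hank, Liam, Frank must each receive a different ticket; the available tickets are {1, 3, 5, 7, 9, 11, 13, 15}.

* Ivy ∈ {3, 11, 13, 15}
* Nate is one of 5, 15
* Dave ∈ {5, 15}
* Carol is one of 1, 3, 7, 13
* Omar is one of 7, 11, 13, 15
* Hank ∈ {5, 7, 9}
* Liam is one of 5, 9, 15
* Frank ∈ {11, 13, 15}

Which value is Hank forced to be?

Among the 8 variables, 1 fits only Carol (and all 8 values in {1, 3, 5, 7, 9, 11, 13, 15} must be used), so Carol = 1.
The 7 still-open variables together cover exactly {3, 5, 7, 9, 11, 13, 15} — 7 values for 7 variables — and 3 appears only in Ivy's list, so Ivy = 3.
Nate and Dave between them cover only {5, 15} — a naked pair. Remove those values from Omar, Hank, Liam, Frank.
Liam has just one choice, so Liam = 9. Strike 9 from Hank.
So Hank = 7.

7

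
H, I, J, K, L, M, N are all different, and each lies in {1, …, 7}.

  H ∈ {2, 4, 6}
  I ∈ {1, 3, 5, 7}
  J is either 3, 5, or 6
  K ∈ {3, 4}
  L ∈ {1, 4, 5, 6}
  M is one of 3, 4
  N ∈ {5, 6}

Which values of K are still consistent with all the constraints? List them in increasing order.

The 7 variables draw from only 7 values {1, 2, 3, 4, 5, 6, 7}, so each is used; only H can be 2, hence H = 2.
Among the 6 still-open variables, 7 fits only I (and all 6 values in {1, 3, 4, 5, 6, 7} must be used), so I = 7.
The 5 still-open variables together cover exactly {1, 3, 4, 5, 6} — 5 values for 5 variables — and 1 appears only in L's list, so L = 1.
The 2 variables K and M are confined to {3, 4}, which locks those values in; drop them from J.
No further eliminations apply; K can still be any of 3, 4.

3, 4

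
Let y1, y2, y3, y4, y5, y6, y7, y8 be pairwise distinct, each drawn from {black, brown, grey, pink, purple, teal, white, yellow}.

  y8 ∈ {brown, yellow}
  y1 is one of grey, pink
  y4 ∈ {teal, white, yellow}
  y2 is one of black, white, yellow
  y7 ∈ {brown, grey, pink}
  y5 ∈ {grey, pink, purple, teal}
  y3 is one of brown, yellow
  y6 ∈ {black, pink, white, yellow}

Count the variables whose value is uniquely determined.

The 8 variables draw from only 8 values {black, brown, grey, pink, purple, teal, white, yellow}, so each is used; only y5 can be purple, hence y5 = purple.
Among the 7 still-open variables, teal fits only y4 (and all 7 values in {black, brown, grey, pink, teal, white, yellow} must be used), so y4 = teal.
y3 and y8 share exactly the 2 values {brown, yellow}; by pigeonhole those values go to them, so strike brown, yellow from y2, y6, y7.
y1 and y7 between them cover only {grey, pink} — a naked pair. Remove those values from y6.
Determined: y4=teal, y5=purple. The other variables each still have more than one consistent value. That makes 2.

2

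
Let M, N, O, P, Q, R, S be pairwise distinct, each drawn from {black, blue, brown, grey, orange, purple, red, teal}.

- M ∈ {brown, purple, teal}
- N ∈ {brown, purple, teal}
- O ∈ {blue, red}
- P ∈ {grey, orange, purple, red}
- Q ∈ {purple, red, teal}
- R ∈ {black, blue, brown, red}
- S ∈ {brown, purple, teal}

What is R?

M, N, S share exactly the 3 values {brown, purple, teal}; by pigeonhole those values go to them, so strike brown, purple, teal from P, Q, R.
That leaves Q = red. So O, P, R can't be red.
O has just one choice, so O = blue. Strike blue from R.
So R = black.

black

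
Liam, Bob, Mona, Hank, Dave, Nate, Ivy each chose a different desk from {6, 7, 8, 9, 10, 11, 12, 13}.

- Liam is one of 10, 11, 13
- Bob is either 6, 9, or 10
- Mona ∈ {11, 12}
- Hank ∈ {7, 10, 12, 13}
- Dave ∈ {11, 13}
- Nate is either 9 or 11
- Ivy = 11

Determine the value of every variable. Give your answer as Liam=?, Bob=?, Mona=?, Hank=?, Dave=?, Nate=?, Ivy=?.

Liam=10, Bob=6, Mona=12, Hank=7, Dave=13, Nate=9, Ivy=11

Ivy must be 11 (only option left). Strike 11 from Liam, Mona, Dave, Nate.
Mona must be 12 (only option left). Eliminate 12 elsewhere: Hank.
Dave has just one choice, so Dave = 13. Remove 13 from Liam, Hank.
Nate must be 9 (only option left). So Bob can't be 9.
Liam must be 10 (only option left). Strike 10 from Bob, Hank.
Bob must be 6 (only option left).
Hank's domain is down to {7}, so Hank = 7.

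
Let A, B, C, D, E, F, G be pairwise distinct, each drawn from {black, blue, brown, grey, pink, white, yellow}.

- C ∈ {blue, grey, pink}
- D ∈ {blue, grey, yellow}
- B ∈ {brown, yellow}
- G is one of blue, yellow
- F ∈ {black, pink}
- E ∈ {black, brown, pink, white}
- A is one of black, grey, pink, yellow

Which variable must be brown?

B

The 7 variables together cover exactly {black, blue, brown, grey, pink, white, yellow} — 7 values for 7 variables — and white appears only in E's list, so E = white.
The 6 still-open variables together cover exactly {black, blue, brown, grey, pink, yellow} — 6 values for 6 variables — and brown appears only in B's list, so B = brown.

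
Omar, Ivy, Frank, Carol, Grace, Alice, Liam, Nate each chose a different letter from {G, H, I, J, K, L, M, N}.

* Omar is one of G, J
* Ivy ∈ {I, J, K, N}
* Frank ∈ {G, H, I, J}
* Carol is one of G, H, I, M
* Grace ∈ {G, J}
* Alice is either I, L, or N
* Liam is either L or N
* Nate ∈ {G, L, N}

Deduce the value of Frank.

The 8 variables together cover exactly {G, H, I, J, K, L, M, N} — 8 values for 8 variables — and K appears only in Ivy's list, so Ivy = K.
Among the 7 still-open variables, M fits only Carol (and all 7 values in {G, H, I, J, L, M, N} must be used), so Carol = M.
The 6 still-open variables together cover exactly {G, H, I, J, L, N} — 6 values for 6 variables — and H appears only in Frank's list, so Frank = H.

H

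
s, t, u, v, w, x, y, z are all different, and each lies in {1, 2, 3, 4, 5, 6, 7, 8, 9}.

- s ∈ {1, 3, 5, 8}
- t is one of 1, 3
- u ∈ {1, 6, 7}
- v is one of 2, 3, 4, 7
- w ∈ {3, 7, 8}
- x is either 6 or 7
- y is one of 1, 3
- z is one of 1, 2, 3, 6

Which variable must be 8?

w

Among the 8 variables, 4 fits only v (and all 8 values in {1, 2, 3, 4, 5, 6, 7, 8} must be used), so v = 4.
Among the 7 still-open variables, 2 fits only z (and all 7 values in {1, 2, 3, 5, 6, 7, 8} must be used), so z = 2.
Among the 6 still-open variables, 5 fits only s (and all 6 values in {1, 3, 5, 6, 7, 8} must be used), so s = 5.
The 5 still-open variables draw from only 5 values {1, 3, 6, 7, 8}, so each is used; only w can be 8, hence w = 8.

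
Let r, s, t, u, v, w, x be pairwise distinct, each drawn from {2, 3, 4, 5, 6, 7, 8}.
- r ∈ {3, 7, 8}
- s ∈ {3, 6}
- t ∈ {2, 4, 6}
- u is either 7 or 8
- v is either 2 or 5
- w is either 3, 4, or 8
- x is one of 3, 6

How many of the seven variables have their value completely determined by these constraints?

The 7 variables together cover exactly {2, 3, 4, 5, 6, 7, 8} — 7 values for 7 variables — and 5 appears only in v's list, so v = 5.
The 6 still-open variables draw from only 6 values {2, 3, 4, 6, 7, 8}, so each is used; only t can be 2, hence t = 2.
Among the 5 still-open variables, 4 fits only w (and all 5 values in {3, 4, 6, 7, 8} must be used), so w = 4.
The 2 variables s and x are confined to {3, 6}, which locks those values in; drop them from r.
Determined: t=2, v=5, w=4. The other variables each still have more than one consistent value. That makes 3.

3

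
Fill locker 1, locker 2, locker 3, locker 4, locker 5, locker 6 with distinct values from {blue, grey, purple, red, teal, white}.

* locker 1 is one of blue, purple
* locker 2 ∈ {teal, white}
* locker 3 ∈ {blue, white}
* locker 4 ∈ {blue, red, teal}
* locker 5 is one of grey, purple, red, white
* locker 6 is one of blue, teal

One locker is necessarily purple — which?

locker 1

The 6 variables together cover exactly {blue, grey, purple, red, teal, white} — 6 values for 6 variables — and grey appears only in locker 5's list, so locker 5 = grey.
Among the 5 still-open variables, purple fits only locker 1 (and all 5 values in {blue, purple, red, teal, white} must be used), so locker 1 = purple.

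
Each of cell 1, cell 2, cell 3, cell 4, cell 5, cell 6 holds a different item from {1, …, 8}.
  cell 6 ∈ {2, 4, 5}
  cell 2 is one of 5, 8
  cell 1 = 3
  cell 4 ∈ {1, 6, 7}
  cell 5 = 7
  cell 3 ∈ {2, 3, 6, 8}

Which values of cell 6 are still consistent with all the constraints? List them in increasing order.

2, 4, 5

cell 1 has just one choice, so cell 1 = 3. Strike 3 from cell 3.
That leaves cell 5 = 7. Strike 7 from cell 4.
No further eliminations apply; cell 6 can still be any of 2, 4, 5.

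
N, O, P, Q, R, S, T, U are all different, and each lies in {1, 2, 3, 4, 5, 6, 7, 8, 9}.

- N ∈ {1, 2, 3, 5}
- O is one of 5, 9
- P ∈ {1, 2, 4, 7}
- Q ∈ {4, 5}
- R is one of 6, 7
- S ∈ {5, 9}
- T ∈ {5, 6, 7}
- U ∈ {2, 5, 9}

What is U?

2

Among the 8 variables, 3 fits only N (and all 8 values in {1, 2, 3, 4, 5, 6, 7, 9} must be used), so N = 3.
The 7 still-open variables draw from only 7 values {1, 2, 4, 5, 6, 7, 9}, so each is used; only P can be 1, hence P = 1.
Among the 6 still-open variables, 2 fits only U (and all 6 values in {2, 4, 5, 6, 7, 9} must be used), so U = 2.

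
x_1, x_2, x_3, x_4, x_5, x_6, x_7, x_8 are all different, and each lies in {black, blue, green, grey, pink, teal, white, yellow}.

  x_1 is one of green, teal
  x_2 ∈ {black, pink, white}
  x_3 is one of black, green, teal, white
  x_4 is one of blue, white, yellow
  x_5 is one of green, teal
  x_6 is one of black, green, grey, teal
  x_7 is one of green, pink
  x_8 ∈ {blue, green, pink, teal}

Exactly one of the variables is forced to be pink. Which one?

The 8 variables draw from only 8 values {black, blue, green, grey, pink, teal, white, yellow}, so each is used; only x_6 can be grey, hence x_6 = grey.
Among the 7 still-open variables, yellow fits only x_4 (and all 7 values in {black, blue, green, pink, teal, white, yellow} must be used), so x_4 = yellow.
Among the 6 still-open variables, blue fits only x_8 (and all 6 values in {black, blue, green, pink, teal, white} must be used), so x_8 = blue.
x_1 and x_5 share exactly the 2 values {green, teal}; by pigeonhole those values go to them, so strike green, teal from x_3, x_7.
So pink goes to x_7.

x_7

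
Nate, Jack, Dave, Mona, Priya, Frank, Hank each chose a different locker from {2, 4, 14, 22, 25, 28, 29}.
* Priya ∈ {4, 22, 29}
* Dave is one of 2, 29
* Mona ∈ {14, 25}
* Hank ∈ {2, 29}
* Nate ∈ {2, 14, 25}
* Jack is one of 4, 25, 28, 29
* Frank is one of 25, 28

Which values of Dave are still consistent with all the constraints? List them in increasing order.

2, 29

The 7 variables together cover exactly {2, 4, 14, 22, 25, 28, 29} — 7 values for 7 variables — and 22 appears only in Priya's list, so Priya = 22.
The 6 still-open variables together cover exactly {2, 4, 14, 25, 28, 29} — 6 values for 6 variables — and 4 appears only in Jack's list, so Jack = 4.
The 5 still-open variables draw from only 5 values {2, 14, 25, 28, 29}, so each is used; only Frank can be 28, hence Frank = 28.
The 2 variables Dave and Hank are confined to {2, 29}, which locks those values in; drop them from Nate.
No further eliminations apply; Dave can still be any of 2, 29.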